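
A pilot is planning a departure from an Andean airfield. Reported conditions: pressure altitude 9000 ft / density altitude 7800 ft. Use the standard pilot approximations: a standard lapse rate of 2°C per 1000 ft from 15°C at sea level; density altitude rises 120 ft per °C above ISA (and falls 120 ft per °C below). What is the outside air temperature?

Density altitude − pressure altitude = 7800 − 9000 = -1200 ft.
At 120 ft/°C that is an ISA deviation of -1200/120 = -10°C.
ISA temperature at 9000 ft = 15 − 2 × (9000/1000) = -3°C.
OAT = ISA + deviation = -3 + (-10) = -13°C.

-13°C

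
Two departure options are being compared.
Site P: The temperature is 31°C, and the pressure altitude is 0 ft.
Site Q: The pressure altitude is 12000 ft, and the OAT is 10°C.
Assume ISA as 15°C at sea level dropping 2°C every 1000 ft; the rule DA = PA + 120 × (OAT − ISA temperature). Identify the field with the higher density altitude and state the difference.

Site P: ISA temp = 15°C, deviation +16°C, DA = 0 + 120 × 16 = 1920 ft.
Site Q: ISA temp = -9°C, deviation +19°C, DA = 12000 + 120 × 19 = 14280 ft.
Site Q is higher by 14280 − 1920 = 12360 ft.

Site Q by 12360 ft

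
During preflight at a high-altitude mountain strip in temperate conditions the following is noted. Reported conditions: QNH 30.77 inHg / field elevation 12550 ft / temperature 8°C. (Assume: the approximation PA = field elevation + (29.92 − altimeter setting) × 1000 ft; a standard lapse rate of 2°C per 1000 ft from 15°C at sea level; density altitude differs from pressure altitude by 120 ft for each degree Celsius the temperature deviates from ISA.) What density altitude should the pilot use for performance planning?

13668 ft

Pressure altitude = 12550 + (29.92 − 30.77) × 1000 = 12550 + (-850) = 11700 ft.
ISA temperature at 11700 ft = 15 − 2 × (11700/1000) = -8.4°C.
ISA deviation = 8 − (-8.4) = +16.4°C.
Density altitude = 11700 + 120 × (16.4) = 13668 ft.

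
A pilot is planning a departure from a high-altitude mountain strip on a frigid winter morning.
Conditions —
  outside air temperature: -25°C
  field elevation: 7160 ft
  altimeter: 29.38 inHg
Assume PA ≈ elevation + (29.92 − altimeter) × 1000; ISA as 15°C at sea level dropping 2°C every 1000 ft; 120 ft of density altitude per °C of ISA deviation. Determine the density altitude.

Pressure altitude = 7160 + (29.92 − 29.38) × 1000 = 7160 + (+540) = 7700 ft.
ISA temperature at 7700 ft = 15 − 2 × (7700/1000) = -0.4°C.
ISA deviation = -25 − (-0.4) = -24.6°C.
Density altitude = 7700 + 120 × (-24.6) = 4748 ft.

4748 ft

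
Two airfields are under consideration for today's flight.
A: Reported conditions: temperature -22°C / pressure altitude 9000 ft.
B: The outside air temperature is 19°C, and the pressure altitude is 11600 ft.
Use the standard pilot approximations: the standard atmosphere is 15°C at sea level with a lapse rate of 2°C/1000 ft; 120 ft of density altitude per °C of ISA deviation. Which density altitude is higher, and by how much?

B by 8144 ft

A: ISA temp = -3°C, deviation -19°C, DA = 9000 + 120 × (-19) = 6720 ft.
B: ISA temp = -8.2°C, deviation +27.2°C, DA = 11600 + 120 × 27.2 = 14864 ft.
B is higher by 14864 − 6720 = 8144 ft.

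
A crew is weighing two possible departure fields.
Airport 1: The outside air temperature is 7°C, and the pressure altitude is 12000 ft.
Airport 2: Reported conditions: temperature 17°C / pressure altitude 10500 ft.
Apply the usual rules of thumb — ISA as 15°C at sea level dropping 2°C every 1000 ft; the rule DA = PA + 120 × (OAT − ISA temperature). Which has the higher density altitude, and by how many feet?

Airport 1 by 660 ft

Airport 1: ISA temp = -9°C, deviation +16°C, DA = 12000 + 120 × 16 = 13920 ft.
Airport 2: ISA temp = -6°C, deviation +23°C, DA = 10500 + 120 × 23 = 13260 ft.
Airport 1 is higher by 13920 − 13260 = 660 ft.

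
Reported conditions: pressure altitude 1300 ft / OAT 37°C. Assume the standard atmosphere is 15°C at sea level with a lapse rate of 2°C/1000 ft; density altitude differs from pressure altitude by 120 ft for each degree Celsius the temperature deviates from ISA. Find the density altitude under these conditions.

ISA temperature at 1300 ft = 15 − 2 × (1300/1000) = 12.4°C.
ISA deviation = 37 − 12.4 = +24.6°C.
Density altitude = 1300 + 120 × (24.6) = 1300 + (+2952) = 4252 ft.

4252 ft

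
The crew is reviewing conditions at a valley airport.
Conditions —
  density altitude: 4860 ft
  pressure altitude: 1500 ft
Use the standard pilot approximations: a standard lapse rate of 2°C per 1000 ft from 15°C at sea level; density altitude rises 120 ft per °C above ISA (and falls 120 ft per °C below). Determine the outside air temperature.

40°C

Density altitude − pressure altitude = 4860 − 1500 = +3360 ft.
At 120 ft/°C that is an ISA deviation of 3360/120 = +28°C.
ISA temperature at 1500 ft = 15 − 2 × (1500/1000) = 12°C.
OAT = ISA + deviation = 12 + (+28) = 40°C.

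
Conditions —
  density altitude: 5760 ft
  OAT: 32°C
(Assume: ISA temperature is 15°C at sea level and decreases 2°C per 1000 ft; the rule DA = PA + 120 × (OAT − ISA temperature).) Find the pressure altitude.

DA = PA + 120 × (OAT − (15 − 2·PA/1000)) = PA + 120·OAT − 1800 + 0.24·PA = 1.24·PA + 120·OAT − 1800.
So 1.24·PA = 5760 − 120 × 32 + 1800 = 3720.
PA = 3720 / 1.24 = 3000 ft.

3000 ft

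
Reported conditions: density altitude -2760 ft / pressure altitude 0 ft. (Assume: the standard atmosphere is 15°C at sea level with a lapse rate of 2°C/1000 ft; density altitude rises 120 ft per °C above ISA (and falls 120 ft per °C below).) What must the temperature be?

Density altitude − pressure altitude = -2760 − 0 = -2760 ft.
At 120 ft/°C that is an ISA deviation of -2760/120 = -23°C.
ISA temperature at 0 ft = 15 − 2 × (0/1000) = 15°C.
OAT = ISA + deviation = 15 + (-23) = -8°C.

-8°C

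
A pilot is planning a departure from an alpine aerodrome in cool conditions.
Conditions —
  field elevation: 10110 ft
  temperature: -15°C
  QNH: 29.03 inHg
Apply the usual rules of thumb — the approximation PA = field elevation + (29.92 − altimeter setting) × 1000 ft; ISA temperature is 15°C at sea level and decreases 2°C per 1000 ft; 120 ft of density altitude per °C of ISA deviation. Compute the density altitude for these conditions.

10040 ft

Pressure altitude = 10110 + (29.92 − 29.03) × 1000 = 10110 + (+890) = 11000 ft.
ISA temperature at 11000 ft = 15 − 2 × (11000/1000) = -7°C.
ISA deviation = -15 − (-7) = -8°C.
Density altitude = 11000 + 120 × (-8) = 10040 ft.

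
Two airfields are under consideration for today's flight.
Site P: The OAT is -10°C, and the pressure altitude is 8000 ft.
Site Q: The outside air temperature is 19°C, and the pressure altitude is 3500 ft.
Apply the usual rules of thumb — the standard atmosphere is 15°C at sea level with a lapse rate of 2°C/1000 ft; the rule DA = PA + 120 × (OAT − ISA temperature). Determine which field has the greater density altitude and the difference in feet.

Site P by 2100 ft

Site P: ISA temp = -1°C, deviation -9°C, DA = 8000 + 120 × (-9) = 6920 ft.
Site Q: ISA temp = 8°C, deviation +11°C, DA = 3500 + 120 × 11 = 4820 ft.
Site P is higher by 6920 − 4820 = 2100 ft.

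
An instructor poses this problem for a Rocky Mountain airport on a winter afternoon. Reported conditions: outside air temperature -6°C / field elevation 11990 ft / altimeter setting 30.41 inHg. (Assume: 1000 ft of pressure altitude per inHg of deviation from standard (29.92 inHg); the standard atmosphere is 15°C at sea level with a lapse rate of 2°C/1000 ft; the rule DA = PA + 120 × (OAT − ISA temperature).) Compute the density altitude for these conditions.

11740 ft

Pressure altitude = 11990 + (29.92 − 30.41) × 1000 = 11990 + (-490) = 11500 ft.
ISA temperature at 11500 ft = 15 − 2 × (11500/1000) = -8°C.
ISA deviation = -6 − (-8) = +2°C.
Density altitude = 11500 + 120 × (2) = 11740 ft.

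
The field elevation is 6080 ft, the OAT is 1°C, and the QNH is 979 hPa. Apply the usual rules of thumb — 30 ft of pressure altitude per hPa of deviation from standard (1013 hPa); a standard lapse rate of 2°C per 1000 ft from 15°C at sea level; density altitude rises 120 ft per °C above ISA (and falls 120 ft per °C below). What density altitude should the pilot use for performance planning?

7124 ft

Pressure altitude = 6080 + (1013 − 979) × 30 = 6080 + (+1020) = 7100 ft.
ISA temperature at 7100 ft = 15 − 2 × (7100/1000) = 0.8°C.
ISA deviation = 1 − 0.8 = +0.2°C.
Density altitude = 7100 + 120 × (0.2) = 7124 ft.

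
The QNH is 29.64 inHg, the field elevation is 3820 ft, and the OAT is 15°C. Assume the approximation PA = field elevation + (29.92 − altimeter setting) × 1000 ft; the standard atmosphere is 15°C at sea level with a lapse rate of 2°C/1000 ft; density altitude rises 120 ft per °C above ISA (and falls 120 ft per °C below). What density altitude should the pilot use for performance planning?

5084 ft

Pressure altitude = 3820 + (29.92 − 29.64) × 1000 = 3820 + (+280) = 4100 ft.
ISA temperature at 4100 ft = 15 − 2 × (4100/1000) = 6.8°C.
ISA deviation = 15 − 6.8 = +8.2°C.
Density altitude = 4100 + 120 × (8.2) = 5084 ft.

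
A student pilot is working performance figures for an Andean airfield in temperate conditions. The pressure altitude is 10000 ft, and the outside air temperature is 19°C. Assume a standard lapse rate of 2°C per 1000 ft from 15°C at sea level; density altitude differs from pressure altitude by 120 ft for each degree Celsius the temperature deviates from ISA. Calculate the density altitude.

ISA temperature at 10000 ft = 15 − 2 × (10000/1000) = -5°C.
ISA deviation = 19 − (-5) = +24°C.
Density altitude = 10000 + 120 × (24) = 10000 + (+2880) = 12880 ft.

12880 ft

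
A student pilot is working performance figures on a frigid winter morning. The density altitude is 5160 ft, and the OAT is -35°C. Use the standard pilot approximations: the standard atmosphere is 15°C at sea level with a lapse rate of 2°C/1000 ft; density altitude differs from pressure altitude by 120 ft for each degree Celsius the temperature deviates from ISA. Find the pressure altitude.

9000 ft

DA = PA + 120 × (OAT − (15 − 2·PA/1000)) = PA + 120·OAT − 1800 + 0.24·PA = 1.24·PA + 120·OAT − 1800.
So 1.24·PA = 5160 − 120 × (-35) + 1800 = 11160.
PA = 11160 / 1.24 = 9000 ft.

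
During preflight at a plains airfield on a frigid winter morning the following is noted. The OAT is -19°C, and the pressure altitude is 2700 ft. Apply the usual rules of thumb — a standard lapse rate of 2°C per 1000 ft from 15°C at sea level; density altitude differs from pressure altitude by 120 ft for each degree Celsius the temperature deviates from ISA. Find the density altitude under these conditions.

-732 ft

ISA temperature at 2700 ft = 15 − 2 × (2700/1000) = 9.6°C.
ISA deviation = -19 − 9.6 = -28.6°C.
Density altitude = 2700 + 120 × (-28.6) = 2700 + (-3432) = -732 ft.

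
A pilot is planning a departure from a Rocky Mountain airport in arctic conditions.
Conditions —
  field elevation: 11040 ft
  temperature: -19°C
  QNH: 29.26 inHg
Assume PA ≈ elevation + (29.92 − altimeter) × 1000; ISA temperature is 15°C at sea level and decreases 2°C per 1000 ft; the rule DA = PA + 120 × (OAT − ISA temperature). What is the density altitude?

Pressure altitude = 11040 + (29.92 − 29.26) × 1000 = 11040 + (+660) = 11700 ft.
ISA temperature at 11700 ft = 15 − 2 × (11700/1000) = -8.4°C.
ISA deviation = -19 − (-8.4) = -10.6°C.
Density altitude = 11700 + 120 × (-10.6) = 10428 ft.

10428 ft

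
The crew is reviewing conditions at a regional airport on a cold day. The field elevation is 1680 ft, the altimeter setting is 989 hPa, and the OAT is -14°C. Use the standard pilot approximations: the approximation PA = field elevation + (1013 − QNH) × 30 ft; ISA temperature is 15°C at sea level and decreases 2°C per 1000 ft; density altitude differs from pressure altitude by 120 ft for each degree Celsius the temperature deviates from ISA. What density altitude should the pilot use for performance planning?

Pressure altitude = 1680 + (1013 − 989) × 30 = 1680 + (+720) = 2400 ft.
ISA temperature at 2400 ft = 15 − 2 × (2400/1000) = 10.2°C.
ISA deviation = -14 − 10.2 = -24.2°C.
Density altitude = 2400 + 120 × (-24.2) = -504 ft.

-504 ft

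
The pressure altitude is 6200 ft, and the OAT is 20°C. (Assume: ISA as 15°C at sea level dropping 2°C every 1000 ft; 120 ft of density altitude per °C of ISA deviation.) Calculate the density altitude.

8288 ft

ISA temperature at 6200 ft = 15 − 2 × (6200/1000) = 2.6°C.
ISA deviation = 20 − 2.6 = +17.4°C.
Density altitude = 6200 + 120 × (17.4) = 6200 + (+2088) = 8288 ft.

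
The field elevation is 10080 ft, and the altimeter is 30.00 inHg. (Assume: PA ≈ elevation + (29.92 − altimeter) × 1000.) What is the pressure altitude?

10000 ft

Pressure correction = (29.92 − 30.00) × 1000 = -80 ft.
Pressure altitude = 10080 + (-80) = 10000 ft.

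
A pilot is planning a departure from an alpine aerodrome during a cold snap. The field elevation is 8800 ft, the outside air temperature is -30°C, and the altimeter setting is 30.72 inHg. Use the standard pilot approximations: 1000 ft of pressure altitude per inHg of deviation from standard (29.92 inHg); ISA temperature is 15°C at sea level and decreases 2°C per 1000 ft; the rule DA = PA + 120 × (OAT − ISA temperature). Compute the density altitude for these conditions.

Pressure altitude = 8800 + (29.92 − 30.72) × 1000 = 8800 + (-800) = 8000 ft.
ISA temperature at 8000 ft = 15 − 2 × (8000/1000) = -1°C.
ISA deviation = -30 − (-1) = -29°C.
Density altitude = 8000 + 120 × (-29) = 4520 ft.

4520 ft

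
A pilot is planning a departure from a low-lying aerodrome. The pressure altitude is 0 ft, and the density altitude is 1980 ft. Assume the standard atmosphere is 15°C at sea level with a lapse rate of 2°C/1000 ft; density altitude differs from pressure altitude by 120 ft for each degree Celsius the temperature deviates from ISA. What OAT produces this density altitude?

31.5°C

Density altitude − pressure altitude = 1980 − 0 = +1980 ft.
At 120 ft/°C that is an ISA deviation of 1980/120 = +16.5°C.
ISA temperature at 0 ft = 15 − 2 × (0/1000) = 15°C.
OAT = ISA + deviation = 15 + (+16.5) = 31.5°C.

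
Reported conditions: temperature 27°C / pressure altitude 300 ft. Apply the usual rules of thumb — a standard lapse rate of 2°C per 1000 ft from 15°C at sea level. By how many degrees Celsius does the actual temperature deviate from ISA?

ISA temperature at 300 ft = 15 − 2 × (300/1000) = 14.4°C.
Deviation = OAT − ISA = 27 − 14.4 = +12.6°C.

ISA+12.6°C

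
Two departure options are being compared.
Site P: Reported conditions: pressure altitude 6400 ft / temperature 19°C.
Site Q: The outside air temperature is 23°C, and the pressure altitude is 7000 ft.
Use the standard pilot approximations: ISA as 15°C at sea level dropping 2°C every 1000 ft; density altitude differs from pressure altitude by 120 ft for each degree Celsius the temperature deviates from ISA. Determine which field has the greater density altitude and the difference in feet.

Site P: ISA temp = 2.2°C, deviation +16.8°C, DA = 6400 + 120 × 16.8 = 8416 ft.
Site Q: ISA temp = 1°C, deviation +22°C, DA = 7000 + 120 × 22 = 9640 ft.
Site Q is higher by 9640 − 8416 = 1224 ft.

Site Q by 1224 ft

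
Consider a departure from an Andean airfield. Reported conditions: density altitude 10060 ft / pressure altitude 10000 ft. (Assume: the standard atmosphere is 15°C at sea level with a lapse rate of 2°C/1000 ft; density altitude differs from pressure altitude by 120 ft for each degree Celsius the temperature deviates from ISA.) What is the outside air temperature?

-4.5°C

Density altitude − pressure altitude = 10060 − 10000 = +60 ft.
At 120 ft/°C that is an ISA deviation of 60/120 = +0.5°C.
ISA temperature at 10000 ft = 15 − 2 × (10000/1000) = -5°C.
OAT = ISA + deviation = -5 + (+0.5) = -4.5°C.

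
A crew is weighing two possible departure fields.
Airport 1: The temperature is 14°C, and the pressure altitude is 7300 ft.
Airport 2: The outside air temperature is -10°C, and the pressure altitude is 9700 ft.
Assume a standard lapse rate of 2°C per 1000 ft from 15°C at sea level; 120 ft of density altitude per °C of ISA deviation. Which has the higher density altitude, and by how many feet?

Airport 2 by 96 ft

Airport 1: ISA temp = 0.4°C, deviation +13.6°C, DA = 7300 + 120 × 13.6 = 8932 ft.
Airport 2: ISA temp = -4.4°C, deviation -5.6°C, DA = 9700 + 120 × (-5.6) = 9028 ft.
Airport 2 is higher by 9028 − 8932 = 96 ft.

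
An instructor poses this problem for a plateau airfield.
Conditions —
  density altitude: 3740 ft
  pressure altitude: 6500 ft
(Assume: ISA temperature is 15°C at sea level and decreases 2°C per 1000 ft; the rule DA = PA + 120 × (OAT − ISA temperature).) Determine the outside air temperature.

Density altitude − pressure altitude = 3740 − 6500 = -2760 ft.
At 120 ft/°C that is an ISA deviation of -2760/120 = -23°C.
ISA temperature at 6500 ft = 15 − 2 × (6500/1000) = 2°C.
OAT = ISA + deviation = 2 + (-23) = -21°C.

-21°C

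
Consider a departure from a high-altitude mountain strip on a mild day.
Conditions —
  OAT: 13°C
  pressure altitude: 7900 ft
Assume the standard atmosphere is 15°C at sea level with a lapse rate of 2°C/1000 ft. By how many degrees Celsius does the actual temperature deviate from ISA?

ISA+13.8°C

ISA temperature at 7900 ft = 15 − 2 × (7900/1000) = -0.8°C.
Deviation = OAT − ISA = 13 − (-0.8) = +13.8°C.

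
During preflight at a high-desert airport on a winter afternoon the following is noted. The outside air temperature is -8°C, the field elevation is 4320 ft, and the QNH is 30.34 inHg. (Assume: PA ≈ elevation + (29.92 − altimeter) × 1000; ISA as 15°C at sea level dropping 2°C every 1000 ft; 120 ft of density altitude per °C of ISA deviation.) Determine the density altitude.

2076 ft

Pressure altitude = 4320 + (29.92 − 30.34) × 1000 = 4320 + (-420) = 3900 ft.
ISA temperature at 3900 ft = 15 − 2 × (3900/1000) = 7.2°C.
ISA deviation = -8 − 7.2 = -15.2°C.
Density altitude = 3900 + 120 × (-15.2) = 2076 ft.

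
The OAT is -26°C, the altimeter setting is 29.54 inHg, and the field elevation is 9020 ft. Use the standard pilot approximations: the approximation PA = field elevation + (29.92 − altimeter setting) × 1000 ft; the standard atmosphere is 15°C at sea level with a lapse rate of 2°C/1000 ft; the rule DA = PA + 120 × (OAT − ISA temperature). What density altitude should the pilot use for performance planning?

6736 ft

Pressure altitude = 9020 + (29.92 − 29.54) × 1000 = 9020 + (+380) = 9400 ft.
ISA temperature at 9400 ft = 15 − 2 × (9400/1000) = -3.8°C.
ISA deviation = -26 − (-3.8) = -22.2°C.
Density altitude = 9400 + 120 × (-22.2) = 6736 ft.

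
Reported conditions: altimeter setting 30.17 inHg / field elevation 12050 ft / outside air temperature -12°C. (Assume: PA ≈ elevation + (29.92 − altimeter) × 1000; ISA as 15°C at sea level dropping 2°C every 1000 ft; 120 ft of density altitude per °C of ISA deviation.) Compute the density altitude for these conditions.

Pressure altitude = 12050 + (29.92 − 30.17) × 1000 = 12050 + (-250) = 11800 ft.
ISA temperature at 11800 ft = 15 − 2 × (11800/1000) = -8.6°C.
ISA deviation = -12 − (-8.6) = -3.4°C.
Density altitude = 11800 + 120 × (-3.4) = 11392 ft.

11392 ft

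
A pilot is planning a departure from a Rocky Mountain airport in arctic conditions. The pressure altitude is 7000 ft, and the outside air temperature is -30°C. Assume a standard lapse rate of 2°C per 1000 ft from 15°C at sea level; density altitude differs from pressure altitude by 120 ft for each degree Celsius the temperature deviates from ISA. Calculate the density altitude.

3280 ft

ISA temperature at 7000 ft = 15 − 2 × (7000/1000) = 1°C.
ISA deviation = -30 − 1 = -31°C.
Density altitude = 7000 + 120 × (-31) = 7000 + (-3720) = 3280 ft.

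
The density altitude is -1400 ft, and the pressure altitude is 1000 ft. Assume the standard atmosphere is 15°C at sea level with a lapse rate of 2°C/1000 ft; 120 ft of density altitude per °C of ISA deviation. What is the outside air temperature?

-7°C

Density altitude − pressure altitude = -1400 − 1000 = -2400 ft.
At 120 ft/°C that is an ISA deviation of -2400/120 = -20°C.
ISA temperature at 1000 ft = 15 − 2 × (1000/1000) = 13°C.
OAT = ISA + deviation = 13 + (-20) = -7°C.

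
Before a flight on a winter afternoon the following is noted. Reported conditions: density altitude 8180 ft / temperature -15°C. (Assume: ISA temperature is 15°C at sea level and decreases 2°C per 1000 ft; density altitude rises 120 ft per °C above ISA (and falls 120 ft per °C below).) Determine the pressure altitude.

9500 ft

DA = PA + 120 × (OAT − (15 − 2·PA/1000)) = PA + 120·OAT − 1800 + 0.24·PA = 1.24·PA + 120·OAT − 1800.
So 1.24·PA = 8180 − 120 × (-15) + 1800 = 11780.
PA = 11780 / 1.24 = 9500 ft.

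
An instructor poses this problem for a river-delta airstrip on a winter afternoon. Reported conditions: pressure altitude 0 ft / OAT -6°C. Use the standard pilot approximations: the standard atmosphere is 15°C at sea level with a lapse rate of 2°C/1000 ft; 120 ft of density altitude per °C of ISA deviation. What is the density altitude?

-2520 ft

ISA temperature at 0 ft = 15 − 2 × (0/1000) = 15°C.
ISA deviation = -6 − 15 = -21°C.
Density altitude = 0 + 120 × (-21) = 0 + (-2520) = -2520 ft.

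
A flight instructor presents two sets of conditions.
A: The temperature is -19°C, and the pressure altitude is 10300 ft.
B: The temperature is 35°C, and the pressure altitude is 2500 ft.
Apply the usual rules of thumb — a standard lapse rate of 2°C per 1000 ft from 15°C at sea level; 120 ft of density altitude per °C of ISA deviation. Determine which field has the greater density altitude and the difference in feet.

A by 3192 ft

A: ISA temp = -5.6°C, deviation -13.4°C, DA = 10300 + 120 × (-13.4) = 8692 ft.
B: ISA temp = 10°C, deviation +25°C, DA = 2500 + 120 × 25 = 5500 ft.
A is higher by 8692 − 5500 = 3192 ft.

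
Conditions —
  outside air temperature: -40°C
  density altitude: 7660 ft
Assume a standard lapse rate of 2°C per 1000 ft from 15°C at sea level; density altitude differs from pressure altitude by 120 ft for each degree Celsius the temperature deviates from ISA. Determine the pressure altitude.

DA = PA + 120 × (OAT − (15 − 2·PA/1000)) = PA + 120·OAT − 1800 + 0.24·PA = 1.24·PA + 120·OAT − 1800.
So 1.24·PA = 7660 − 120 × (-40) + 1800 = 14260.
PA = 14260 / 1.24 = 11500 ft.

11500 ft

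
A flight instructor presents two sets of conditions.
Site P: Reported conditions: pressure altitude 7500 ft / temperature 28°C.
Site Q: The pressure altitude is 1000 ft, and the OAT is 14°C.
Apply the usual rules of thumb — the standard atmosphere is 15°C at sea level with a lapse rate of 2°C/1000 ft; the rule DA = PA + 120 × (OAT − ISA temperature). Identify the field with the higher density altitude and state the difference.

Site P: ISA temp = 0°C, deviation +28°C, DA = 7500 + 120 × 28 = 10860 ft.
Site Q: ISA temp = 13°C, deviation +1°C, DA = 1000 + 120 × 1 = 1120 ft.
Site P is higher by 10860 − 1120 = 9740 ft.

Site P by 9740 ft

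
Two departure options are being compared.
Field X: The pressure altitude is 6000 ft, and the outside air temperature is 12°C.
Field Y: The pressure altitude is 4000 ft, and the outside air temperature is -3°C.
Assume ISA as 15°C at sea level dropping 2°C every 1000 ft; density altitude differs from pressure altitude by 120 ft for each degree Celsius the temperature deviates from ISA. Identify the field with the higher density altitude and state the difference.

Field X: ISA temp = 3°C, deviation +9°C, DA = 6000 + 120 × 9 = 7080 ft.
Field Y: ISA temp = 7°C, deviation -10°C, DA = 4000 + 120 × (-10) = 2800 ft.
Field X is higher by 7080 − 2800 = 4280 ft.

Field X by 4280 ft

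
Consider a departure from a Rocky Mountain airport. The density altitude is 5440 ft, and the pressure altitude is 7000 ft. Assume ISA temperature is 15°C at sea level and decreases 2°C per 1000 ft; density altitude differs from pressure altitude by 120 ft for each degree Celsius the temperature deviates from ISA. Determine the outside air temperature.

-12°C

Density altitude − pressure altitude = 5440 − 7000 = -1560 ft.
At 120 ft/°C that is an ISA deviation of -1560/120 = -13°C.
ISA temperature at 7000 ft = 15 − 2 × (7000/1000) = 1°C.
OAT = ISA + deviation = 1 + (-13) = -12°C.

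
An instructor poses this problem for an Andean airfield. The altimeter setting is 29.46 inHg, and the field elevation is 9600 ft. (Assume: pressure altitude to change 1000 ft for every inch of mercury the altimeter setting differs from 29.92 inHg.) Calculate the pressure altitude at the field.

10060 ft

Pressure correction = (29.92 − 29.46) × 1000 = +460 ft.
Pressure altitude = 9600 + (+460) = 10060 ft.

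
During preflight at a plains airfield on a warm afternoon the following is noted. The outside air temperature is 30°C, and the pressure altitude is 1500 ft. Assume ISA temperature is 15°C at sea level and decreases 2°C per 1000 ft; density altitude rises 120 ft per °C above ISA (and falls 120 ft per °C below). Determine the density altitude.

3660 ft

ISA temperature at 1500 ft = 15 − 2 × (1500/1000) = 12°C.
ISA deviation = 30 − 12 = +18°C.
Density altitude = 1500 + 120 × (18) = 1500 + (+2160) = 3660 ft.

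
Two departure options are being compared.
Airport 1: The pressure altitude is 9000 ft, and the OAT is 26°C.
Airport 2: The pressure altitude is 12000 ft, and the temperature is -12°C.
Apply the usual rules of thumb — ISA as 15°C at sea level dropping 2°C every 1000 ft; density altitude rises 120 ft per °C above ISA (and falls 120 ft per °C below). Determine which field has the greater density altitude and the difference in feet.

Airport 1: ISA temp = -3°C, deviation +29°C, DA = 9000 + 120 × 29 = 12480 ft.
Airport 2: ISA temp = -9°C, deviation -3°C, DA = 12000 + 120 × (-3) = 11640 ft.
Airport 1 is higher by 12480 − 11640 = 840 ft.

Airport 1 by 840 ft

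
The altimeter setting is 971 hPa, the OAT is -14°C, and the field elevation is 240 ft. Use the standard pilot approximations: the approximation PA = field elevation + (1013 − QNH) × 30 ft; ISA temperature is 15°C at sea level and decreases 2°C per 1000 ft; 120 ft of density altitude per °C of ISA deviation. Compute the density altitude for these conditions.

Pressure altitude = 240 + (1013 − 971) × 30 = 240 + (+1260) = 1500 ft.
ISA temperature at 1500 ft = 15 − 2 × (1500/1000) = 12°C.
ISA deviation = -14 − 12 = -26°C.
Density altitude = 1500 + 120 × (-26) = -1620 ft.

-1620 ft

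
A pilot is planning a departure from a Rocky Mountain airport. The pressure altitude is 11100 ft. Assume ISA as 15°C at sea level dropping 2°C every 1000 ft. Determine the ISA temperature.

ISA temperature = 15 − 2 × (11100/1000) = 15 − 22.2 = -7.2°C.

-7.2°C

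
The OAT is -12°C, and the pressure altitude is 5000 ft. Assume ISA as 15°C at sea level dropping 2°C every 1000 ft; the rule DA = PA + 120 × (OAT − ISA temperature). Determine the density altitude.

2960 ft

ISA temperature at 5000 ft = 15 − 2 × (5000/1000) = 5°C.
ISA deviation = -12 − 5 = -17°C.
Density altitude = 5000 + 120 × (-17) = 5000 + (-2040) = 2960 ft.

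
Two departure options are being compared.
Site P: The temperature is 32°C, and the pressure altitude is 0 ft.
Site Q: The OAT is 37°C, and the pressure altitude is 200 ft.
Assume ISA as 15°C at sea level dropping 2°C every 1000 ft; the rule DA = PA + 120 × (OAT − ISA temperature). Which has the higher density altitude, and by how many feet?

Site Q by 848 ft

Site P: ISA temp = 15°C, deviation +17°C, DA = 0 + 120 × 17 = 2040 ft.
Site Q: ISA temp = 14.6°C, deviation +22.4°C, DA = 200 + 120 × 22.4 = 2888 ft.
Site Q is higher by 2888 − 2040 = 848 ft.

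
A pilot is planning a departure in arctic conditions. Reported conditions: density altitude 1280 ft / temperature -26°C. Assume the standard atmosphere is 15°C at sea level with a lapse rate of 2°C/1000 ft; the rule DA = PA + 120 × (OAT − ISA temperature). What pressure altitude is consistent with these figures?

DA = PA + 120 × (OAT − (15 − 2·PA/1000)) = PA + 120·OAT − 1800 + 0.24·PA = 1.24·PA + 120·OAT − 1800.
So 1.24·PA = 1280 − 120 × (-26) + 1800 = 6200.
PA = 6200 / 1.24 = 5000 ft.

5000 ft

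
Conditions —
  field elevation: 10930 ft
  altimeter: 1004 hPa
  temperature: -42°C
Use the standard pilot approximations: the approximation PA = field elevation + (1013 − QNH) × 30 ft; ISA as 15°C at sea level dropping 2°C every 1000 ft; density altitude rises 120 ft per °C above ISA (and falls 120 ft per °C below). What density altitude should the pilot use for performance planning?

7048 ft

Pressure altitude = 10930 + (1013 − 1004) × 30 = 10930 + (+270) = 11200 ft.
ISA temperature at 11200 ft = 15 − 2 × (11200/1000) = -7.4°C.
ISA deviation = -42 − (-7.4) = -34.6°C.
Density altitude = 11200 + 120 × (-34.6) = 7048 ft.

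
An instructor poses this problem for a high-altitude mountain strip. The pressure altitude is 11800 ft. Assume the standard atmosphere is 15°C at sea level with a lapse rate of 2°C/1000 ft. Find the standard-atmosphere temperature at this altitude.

ISA temperature = 15 − 2 × (11800/1000) = 15 − 23.6 = -8.6°C.

-8.6°C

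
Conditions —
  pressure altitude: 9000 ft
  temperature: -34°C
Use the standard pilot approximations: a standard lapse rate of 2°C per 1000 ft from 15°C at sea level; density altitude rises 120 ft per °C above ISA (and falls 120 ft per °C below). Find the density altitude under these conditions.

ISA temperature at 9000 ft = 15 − 2 × (9000/1000) = -3°C.
ISA deviation = -34 − (-3) = -31°C.
Density altitude = 9000 + 120 × (-31) = 9000 + (-3720) = 5280 ft.

5280 ft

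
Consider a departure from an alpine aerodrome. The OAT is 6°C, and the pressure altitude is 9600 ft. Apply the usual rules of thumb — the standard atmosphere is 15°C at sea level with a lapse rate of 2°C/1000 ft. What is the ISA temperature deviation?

ISA temperature at 9600 ft = 15 − 2 × (9600/1000) = -4.2°C.
Deviation = OAT − ISA = 6 − (-4.2) = +10.2°C.

ISA+10.2°C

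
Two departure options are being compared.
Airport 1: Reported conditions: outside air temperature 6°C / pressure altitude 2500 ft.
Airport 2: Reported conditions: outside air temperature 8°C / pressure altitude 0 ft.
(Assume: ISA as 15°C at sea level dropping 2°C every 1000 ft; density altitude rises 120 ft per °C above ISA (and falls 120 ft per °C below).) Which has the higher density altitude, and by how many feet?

Airport 1 by 2860 ft

Airport 1: ISA temp = 10°C, deviation -4°C, DA = 2500 + 120 × (-4) = 2020 ft.
Airport 2: ISA temp = 15°C, deviation -7°C, DA = 0 + 120 × (-7) = -840 ft.
Airport 1 is higher by 2020 − (-840) = 2860 ft.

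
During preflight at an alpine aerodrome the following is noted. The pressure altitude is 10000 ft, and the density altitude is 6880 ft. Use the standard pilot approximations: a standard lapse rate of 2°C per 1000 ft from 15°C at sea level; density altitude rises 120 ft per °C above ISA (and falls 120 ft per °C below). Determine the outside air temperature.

-31°C

Density altitude − pressure altitude = 6880 − 10000 = -3120 ft.
At 120 ft/°C that is an ISA deviation of -3120/120 = -26°C.
ISA temperature at 10000 ft = 15 − 2 × (10000/1000) = -5°C.
OAT = ISA + deviation = -5 + (-26) = -31°C.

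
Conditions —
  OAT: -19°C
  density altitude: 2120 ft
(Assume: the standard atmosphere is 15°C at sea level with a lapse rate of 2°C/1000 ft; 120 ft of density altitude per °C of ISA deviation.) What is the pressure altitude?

DA = PA + 120 × (OAT − (15 − 2·PA/1000)) = PA + 120·OAT − 1800 + 0.24·PA = 1.24·PA + 120·OAT − 1800.
So 1.24·PA = 2120 − 120 × (-19) + 1800 = 6200.
PA = 6200 / 1.24 = 5000 ft.

5000 ft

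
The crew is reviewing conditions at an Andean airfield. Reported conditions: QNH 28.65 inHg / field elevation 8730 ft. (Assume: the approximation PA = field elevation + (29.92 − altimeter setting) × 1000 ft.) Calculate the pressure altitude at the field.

Pressure correction = (29.92 − 28.65) × 1000 = +1270 ft.
Pressure altitude = 8730 + (+1270) = 10000 ft.

10000 ft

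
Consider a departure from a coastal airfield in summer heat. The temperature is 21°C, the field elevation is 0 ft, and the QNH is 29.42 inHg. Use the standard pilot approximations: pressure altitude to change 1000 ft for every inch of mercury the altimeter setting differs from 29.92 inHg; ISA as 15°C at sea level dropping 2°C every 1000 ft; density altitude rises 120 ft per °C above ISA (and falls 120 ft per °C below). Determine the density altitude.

Pressure altitude = 0 + (29.92 − 29.42) × 1000 = 0 + (+500) = 500 ft.
ISA temperature at 500 ft = 15 − 2 × (500/1000) = 14°C.
ISA deviation = 21 − 14 = +7°C.
Density altitude = 500 + 120 × (7) = 1340 ft.

1340 ft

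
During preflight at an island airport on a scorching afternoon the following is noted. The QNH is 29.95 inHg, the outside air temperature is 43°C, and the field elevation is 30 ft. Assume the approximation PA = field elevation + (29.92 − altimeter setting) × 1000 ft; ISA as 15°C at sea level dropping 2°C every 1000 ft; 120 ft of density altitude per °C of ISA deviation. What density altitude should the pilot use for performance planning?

Pressure altitude = 30 + (29.92 − 29.95) × 1000 = 30 + (-30) = 0 ft.
ISA temperature at 0 ft = 15 − 2 × (0/1000) = 15°C.
ISA deviation = 43 − 15 = +28°C.
Density altitude = 0 + 120 × (28) = 3360 ft.

3360 ft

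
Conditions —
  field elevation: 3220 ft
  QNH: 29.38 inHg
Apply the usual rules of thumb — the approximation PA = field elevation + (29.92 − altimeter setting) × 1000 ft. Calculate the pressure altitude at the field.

Pressure correction = (29.92 − 29.38) × 1000 = +540 ft.
Pressure altitude = 3220 + (+540) = 3760 ft.

3760 ft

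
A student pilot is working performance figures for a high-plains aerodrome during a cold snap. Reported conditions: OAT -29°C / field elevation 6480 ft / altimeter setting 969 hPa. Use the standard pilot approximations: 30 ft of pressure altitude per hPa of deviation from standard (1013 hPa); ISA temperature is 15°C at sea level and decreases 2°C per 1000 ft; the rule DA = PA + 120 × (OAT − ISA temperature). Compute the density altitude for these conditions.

4392 ft

Pressure altitude = 6480 + (1013 − 969) × 30 = 6480 + (+1320) = 7800 ft.
ISA temperature at 7800 ft = 15 − 2 × (7800/1000) = -0.6°C.
ISA deviation = -29 − (-0.6) = -28.4°C.
Density altitude = 7800 + 120 × (-28.4) = 4392 ft.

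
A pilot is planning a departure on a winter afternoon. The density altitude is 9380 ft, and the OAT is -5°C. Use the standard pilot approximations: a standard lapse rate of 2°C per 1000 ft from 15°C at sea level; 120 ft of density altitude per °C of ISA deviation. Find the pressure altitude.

DA = PA + 120 × (OAT − (15 − 2·PA/1000)) = PA + 120·OAT − 1800 + 0.24·PA = 1.24·PA + 120·OAT − 1800.
So 1.24·PA = 9380 − 120 × (-5) + 1800 = 11780.
PA = 11780 / 1.24 = 9500 ft.

9500 ft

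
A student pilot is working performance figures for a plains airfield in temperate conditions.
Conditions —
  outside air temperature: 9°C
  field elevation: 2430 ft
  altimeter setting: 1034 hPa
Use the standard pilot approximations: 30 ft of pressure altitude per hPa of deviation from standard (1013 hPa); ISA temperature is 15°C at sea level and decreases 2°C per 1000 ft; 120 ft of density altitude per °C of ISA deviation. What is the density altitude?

Pressure altitude = 2430 + (1013 − 1034) × 30 = 2430 + (-630) = 1800 ft.
ISA temperature at 1800 ft = 15 − 2 × (1800/1000) = 11.4°C.
ISA deviation = 9 − 11.4 = -2.4°C.
Density altitude = 1800 + 120 × (-2.4) = 1512 ft.

1512 ft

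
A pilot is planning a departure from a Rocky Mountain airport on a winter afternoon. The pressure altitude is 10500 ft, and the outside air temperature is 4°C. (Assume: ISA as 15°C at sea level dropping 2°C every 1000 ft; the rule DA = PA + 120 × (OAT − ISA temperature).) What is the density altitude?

11700 ft

ISA temperature at 10500 ft = 15 − 2 × (10500/1000) = -6°C.
ISA deviation = 4 − (-6) = +10°C.
Density altitude = 10500 + 120 × (10) = 10500 + (+1200) = 11700 ft.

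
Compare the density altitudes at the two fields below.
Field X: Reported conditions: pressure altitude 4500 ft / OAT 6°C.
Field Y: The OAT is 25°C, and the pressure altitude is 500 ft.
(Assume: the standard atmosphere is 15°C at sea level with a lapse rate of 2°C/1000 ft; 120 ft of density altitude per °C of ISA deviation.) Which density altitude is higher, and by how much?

Field X by 2680 ft

Field X: ISA temp = 6°C, deviation 0°C, DA = 4500 + 120 × 0 = 4500 ft.
Field Y: ISA temp = 14°C, deviation +11°C, DA = 500 + 120 × 11 = 1820 ft.
Field X is higher by 4500 − 1820 = 2680 ft.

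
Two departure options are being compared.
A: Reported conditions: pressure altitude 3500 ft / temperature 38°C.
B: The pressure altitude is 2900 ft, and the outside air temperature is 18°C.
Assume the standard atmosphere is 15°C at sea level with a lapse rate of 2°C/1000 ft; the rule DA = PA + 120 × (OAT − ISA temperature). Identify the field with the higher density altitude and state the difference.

A by 3144 ft

A: ISA temp = 8°C, deviation +30°C, DA = 3500 + 120 × 30 = 7100 ft.
B: ISA temp = 9.2°C, deviation +8.8°C, DA = 2900 + 120 × 8.8 = 3956 ft.
A is higher by 7100 − 3956 = 3144 ft.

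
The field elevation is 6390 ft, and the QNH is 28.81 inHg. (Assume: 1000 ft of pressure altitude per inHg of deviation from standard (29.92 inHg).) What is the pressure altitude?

Pressure correction = (29.92 − 28.81) × 1000 = +1110 ft.
Pressure altitude = 6390 + (+1110) = 7500 ft.

7500 ft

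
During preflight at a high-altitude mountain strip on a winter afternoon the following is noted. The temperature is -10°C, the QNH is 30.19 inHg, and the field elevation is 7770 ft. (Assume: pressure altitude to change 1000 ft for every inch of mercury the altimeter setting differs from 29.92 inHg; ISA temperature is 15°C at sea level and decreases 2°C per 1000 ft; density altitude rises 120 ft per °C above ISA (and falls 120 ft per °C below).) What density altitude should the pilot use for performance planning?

Pressure altitude = 7770 + (29.92 − 30.19) × 1000 = 7770 + (-270) = 7500 ft.
ISA temperature at 7500 ft = 15 − 2 × (7500/1000) = 0°C.
ISA deviation = -10 − 0 = -10°C.
Density altitude = 7500 + 120 × (-10) = 6300 ft.

6300 ft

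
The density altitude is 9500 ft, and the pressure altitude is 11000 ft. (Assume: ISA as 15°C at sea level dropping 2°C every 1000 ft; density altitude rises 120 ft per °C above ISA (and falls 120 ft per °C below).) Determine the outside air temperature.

Density altitude − pressure altitude = 9500 − 11000 = -1500 ft.
At 120 ft/°C that is an ISA deviation of -1500/120 = -12.5°C.
ISA temperature at 11000 ft = 15 − 2 × (11000/1000) = -7°C.
OAT = ISA + deviation = -7 + (-12.5) = -19.5°C.

-19.5°C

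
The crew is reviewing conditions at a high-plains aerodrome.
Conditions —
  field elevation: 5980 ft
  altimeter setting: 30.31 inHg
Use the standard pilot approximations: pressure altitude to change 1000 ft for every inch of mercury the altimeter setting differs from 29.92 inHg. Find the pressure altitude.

Pressure correction = (29.92 − 30.31) × 1000 = -390 ft.
Pressure altitude = 5980 + (-390) = 5590 ft.

5590 ft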